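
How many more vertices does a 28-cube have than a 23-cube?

The 28-cube has 2^28 = 268435456 vertices. The 23-cube has 2^23 = 8388608 vertices. Difference: 268435456 - 8388608 = 260046848.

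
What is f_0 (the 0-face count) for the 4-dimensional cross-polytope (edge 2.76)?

f_0(4-orthoplex) = 2^1 · (4 choose 1) = 8.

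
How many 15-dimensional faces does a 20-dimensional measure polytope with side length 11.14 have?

An n-cube has C(n,k)·2^(n-k) k-faces. Here C(20,15)·2^5 = 15504·32 = 496128.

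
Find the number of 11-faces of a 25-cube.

Choose 11 of 25 axes to span the face (C(25,11) = 4457400 ways), then fix each of the remaining 14 coordinates at one of its two extreme values (2^14 = 16384 ways): 4457400·16384 = 73030041600.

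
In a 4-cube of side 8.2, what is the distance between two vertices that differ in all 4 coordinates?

Diagonal = √4 · 8.2 = 16.4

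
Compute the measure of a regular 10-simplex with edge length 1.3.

Volume = 1.3^10 · √(11/2^10) / 10! ≈ 3.93747e-07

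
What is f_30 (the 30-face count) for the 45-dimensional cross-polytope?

An n-cross-polytope has 2^(k+1)·C(n,k+1) k-faces. Here 2^31·C(45,31) = 2147483648·166871334960 = 358353463146530734080.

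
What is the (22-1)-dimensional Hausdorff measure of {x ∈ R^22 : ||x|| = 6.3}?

S = n·V_n(r)/r = 22·V_22(6.3)/6.3 (volume-to-surface relation), giving 9.90985e+15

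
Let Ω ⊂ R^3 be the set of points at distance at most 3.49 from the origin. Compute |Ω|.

The n-ball volume is π^(n/2)·r^n/Γ(n/2+1). With n=3, r=3.49: V ≈ 178.059.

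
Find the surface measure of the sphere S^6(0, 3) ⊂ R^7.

The surface area of an n-ball is 2π^(n/2) r^(n-1) / Γ(n/2). For n=7, r=3: 3888·π^3/5 ≈ 24110.5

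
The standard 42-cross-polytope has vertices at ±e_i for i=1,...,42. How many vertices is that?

Number of vertices = 2n = 84.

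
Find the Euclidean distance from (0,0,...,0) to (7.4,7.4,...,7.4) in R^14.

Diagonal = √14 · 7.4 ≈ 27.6883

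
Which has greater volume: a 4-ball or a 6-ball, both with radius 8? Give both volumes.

V_4(8) ≈ 20212.9. V_6(8) ≈ 1.35468e+06. The 6-ball is larger.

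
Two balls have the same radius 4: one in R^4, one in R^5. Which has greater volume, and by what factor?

V_4(4) ≈ 1263.31, V_5(4) ≈ 5390.12. The 5-ball is larger by a factor of 4.267.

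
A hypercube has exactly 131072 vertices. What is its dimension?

Since 2^n = 131072, we have n = 17.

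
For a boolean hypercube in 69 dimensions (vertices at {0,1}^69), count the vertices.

Number of vertices = 2^69 = 590295810358705651712.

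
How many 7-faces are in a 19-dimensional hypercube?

f_7(19-cube) = (19 choose 7) · 2^12 = 206389248.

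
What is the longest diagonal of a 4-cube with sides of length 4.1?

||(4.1,4.1,...,4.1)|| = √(4)·4.1 = 8.2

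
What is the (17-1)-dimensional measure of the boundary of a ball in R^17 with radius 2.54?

The surface area of an n-ball is 2π^(n/2) r^(n-1) / Γ(n/2). For n=17, r=2.54: 7.19365e+06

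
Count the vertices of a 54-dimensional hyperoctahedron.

The 54-dimensional cross-polytope has 2n = 2·54 = 108 vertices.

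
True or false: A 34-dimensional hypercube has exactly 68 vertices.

False. The 34-cube has 2^34 = 17179869184 vertices.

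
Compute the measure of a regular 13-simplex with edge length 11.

Volume = 11^13 · √(14/2^13) / 13! ≈ 229.189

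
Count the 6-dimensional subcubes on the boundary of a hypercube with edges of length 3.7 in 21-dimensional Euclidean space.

An n-cube has C(n,k)·2^(n-k) k-faces. Here C(21,6)·2^15 = 54264·32768 = 1778122752.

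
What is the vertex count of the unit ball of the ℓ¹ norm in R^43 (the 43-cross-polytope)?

An n-cross-polytope has 2n vertices; here n = 43, giving 86.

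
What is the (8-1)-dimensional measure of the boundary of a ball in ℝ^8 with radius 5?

The surface area of an n-ball is 2π^(n/2) r^(n-1) / Γ(n/2). For n=8, r=5: 78125·π^4/3 ≈ 2.5367e+06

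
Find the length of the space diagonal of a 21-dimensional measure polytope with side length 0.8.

The space diagonal of an n-cube of side s is s√n. Here 0.8·√21 ≈ 3.66606.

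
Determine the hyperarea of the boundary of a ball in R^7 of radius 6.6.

S = n·V_n(r)/r = 7·V_7(6.6)/6.6 (volume-to-surface relation), giving 2.73364e+06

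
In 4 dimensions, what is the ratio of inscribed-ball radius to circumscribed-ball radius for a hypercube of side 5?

r_in = 5/2 (half the side); r_out = 5√4/2 (half the diagonal). Ratio = 1/√4 ≈ 0.5.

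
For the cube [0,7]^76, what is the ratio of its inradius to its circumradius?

r_in = 7/2 (half the side); r_out = 7√76/2 (half the diagonal). Ratio = 1/√76 ≈ 0.114708.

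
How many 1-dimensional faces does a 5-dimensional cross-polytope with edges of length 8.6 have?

f_1(5-orthoplex) = 2^2 · (5 choose 2) = 40.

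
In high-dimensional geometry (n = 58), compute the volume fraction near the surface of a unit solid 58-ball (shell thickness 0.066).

1 - (1-0.066)^58 ≈ 0.98094 ≈ 98.09%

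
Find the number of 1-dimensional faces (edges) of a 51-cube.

The 51-cube has n·2^(n-1) = 51·2^50 = 51·1125899906842624 = 57420895248973824 edges.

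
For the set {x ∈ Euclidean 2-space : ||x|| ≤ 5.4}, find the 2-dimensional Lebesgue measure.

The n-ball volume is π^(n/2)·r^n/Γ(n/2+1). With n=2, r=5.4: V ≈ 91.6088.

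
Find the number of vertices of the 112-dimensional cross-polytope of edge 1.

An n-cross-polytope has 2n vertices; here n = 112, giving 224.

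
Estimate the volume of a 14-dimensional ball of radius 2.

V_14(2) = π^(14/2) · (2)^14 / Γ(14/2 + 1) = 1024·π^7/315 ≈ 9818.35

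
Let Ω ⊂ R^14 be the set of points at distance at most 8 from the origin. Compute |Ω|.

V_14(8) = π^(14/2) · (8)^14 / Γ(14/2 + 1) = 274877906944·π^7/315 ≈ 2.63559e+12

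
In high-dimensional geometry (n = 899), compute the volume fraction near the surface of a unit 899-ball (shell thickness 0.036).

1 - (1-0.036)^899 ≈ 1 - 4.845e-15 ≈ (100 - 4.88e-13)%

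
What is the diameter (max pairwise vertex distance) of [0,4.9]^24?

Diagonal = √24 · 4.9 ≈ 24.005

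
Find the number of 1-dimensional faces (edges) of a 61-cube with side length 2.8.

The 61-cube has n·2^(n-1) = 61·2^60 = 61·1152921504606846976 = 70328211781017665536 edges.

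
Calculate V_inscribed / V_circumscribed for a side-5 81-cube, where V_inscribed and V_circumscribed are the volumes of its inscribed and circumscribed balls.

The radii are 5/2 and 5√81/2, so the volume ratio is (1/√81)^81 = 81^{-81/2} ≈ 5.08577e-78.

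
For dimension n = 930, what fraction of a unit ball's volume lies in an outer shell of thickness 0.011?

1 - (1-0.011)^930 ≈ 0.999966 ≈ 99.996592%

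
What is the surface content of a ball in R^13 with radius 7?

S = n·V_n(r)/r = 13·V_13(7)/7 (volume-to-surface relation), giving 253097823104·π^6/1485 ≈ 1.63856e+11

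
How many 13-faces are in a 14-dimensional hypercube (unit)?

Choose 13 of 14 axes to span the face (C(14,13) = 14 ways), then fix each of the remaining 1 coordinate at one of its two extreme values (2^1 = 2 ways): 14·2 = 28.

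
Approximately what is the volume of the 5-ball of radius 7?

V_5(7) = π^(5/2) · (7)^5 / Γ(5/2 + 1) = 134456·π^2/15 ≈ 88468.5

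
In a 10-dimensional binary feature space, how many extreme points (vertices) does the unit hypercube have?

The 10-cube has 2^10 = 1024 vertices.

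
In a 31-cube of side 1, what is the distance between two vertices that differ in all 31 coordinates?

||(1,1,...,1)|| = √(31)·1 ≈ 5.56776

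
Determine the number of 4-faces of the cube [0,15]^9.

An n-cube has C(n,k)·2^(n-k) k-faces. Here C(9,4)·2^5 = 126·32 = 4032.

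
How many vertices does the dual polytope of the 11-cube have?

Number of vertices = 2n = 22.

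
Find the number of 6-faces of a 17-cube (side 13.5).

An n-cube has C(n,k)·2^(n-k) k-faces. Here C(17,6)·2^11 = 12376·2048 = 25346048.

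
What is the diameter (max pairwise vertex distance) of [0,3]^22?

The space diagonal of an n-cube of side s is s√n. Here 3·√22 ≈ 14.0712.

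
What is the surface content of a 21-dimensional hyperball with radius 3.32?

S = n·V_n(r)/r = 21·V_21(3.32)/3.32 (volume-to-surface relation), giving 7.75405e+09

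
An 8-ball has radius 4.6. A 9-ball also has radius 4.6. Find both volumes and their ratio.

V_8(4.6) ≈ 813675. V_9(4.6) ≈ 3.04185e+06. Ratio V_8/V_9 ≈ 0.2675.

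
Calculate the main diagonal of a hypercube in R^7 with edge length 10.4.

d = √(10.4² + 10.4² + ... + 10.4²) [7 terms] = √(7·10.4²) = 10.4√7 ≈ 27.5158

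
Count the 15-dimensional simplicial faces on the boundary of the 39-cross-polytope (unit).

An n-cross-polytope has 2^(k+1)·C(n,k+1) k-faces. Here 2^16·C(39,16) = 65536·37711260990 = 2471445200240640.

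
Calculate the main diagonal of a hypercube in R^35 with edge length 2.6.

Diagonal = √35 · 2.6 ≈ 15.3818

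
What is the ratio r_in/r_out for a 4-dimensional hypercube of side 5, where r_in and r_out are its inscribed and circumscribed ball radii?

r_in / r_out = (5/2) / (5√4/2) = 1/√4 ≈ 0.5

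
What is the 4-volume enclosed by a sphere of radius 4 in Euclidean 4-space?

The n-ball volume is π^(n/2)·r^n/Γ(n/2+1). With n=4, r=4: V = 128·π^2 ≈ 1263.31.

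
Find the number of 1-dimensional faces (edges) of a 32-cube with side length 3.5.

Number of 1-faces = C(32,1)·2^(32-1) = 32·2147483648 = 68719476736.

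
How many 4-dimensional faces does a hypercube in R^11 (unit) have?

An n-cube has C(n,k)·2^(n-k) k-faces. Here C(11,4)·2^7 = 330·128 = 42240.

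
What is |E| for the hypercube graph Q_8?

An n-cube has n·2^(n-1) edges. With n = 8: 8·128 = 1024.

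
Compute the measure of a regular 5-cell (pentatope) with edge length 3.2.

For a regular n-simplex with edge a, V = (a^n / n!)·√((n+1)/2^n). With a=3.2, n=4: V ≈ 2.44238.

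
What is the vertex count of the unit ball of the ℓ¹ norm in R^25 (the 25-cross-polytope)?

Number of vertices = 2n = 50.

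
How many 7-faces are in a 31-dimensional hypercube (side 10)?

Number of 7-faces = C(31,7) · 2^(31-7) = 2629575 · 16777216 = 44116947763200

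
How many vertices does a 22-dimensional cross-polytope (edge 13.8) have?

Number of vertices = 2n = 44.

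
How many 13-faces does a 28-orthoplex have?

Number of 13-faces = 2^(13+1) · C(28,13+1) = 16384 · 40116600 = 657270374400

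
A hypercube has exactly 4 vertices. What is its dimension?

n = log_2(4) = 2.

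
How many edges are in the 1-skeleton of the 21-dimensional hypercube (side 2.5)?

The 21-cube has n·2^(n-1) = 21·2^20 = 21·1048576 = 22020096 edges.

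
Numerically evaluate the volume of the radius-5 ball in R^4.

V_4(5) = π^(4/2) · (5)^4 / Γ(4/2 + 1) = 625·π^2/2 ≈ 3084.25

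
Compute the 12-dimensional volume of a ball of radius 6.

Volume = π^{12/2}·(6)^12/Γ(7) = 15116544·π^6/5 ≈ 2.90658e+09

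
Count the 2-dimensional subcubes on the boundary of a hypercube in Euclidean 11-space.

f_2(11-cube) = (11 choose 2) · 2^9 = 28160.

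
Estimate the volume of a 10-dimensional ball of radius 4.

The n-ball volume is π^(n/2)·r^n/Γ(n/2+1). With n=10, r=4: V = 131072·π^5/15 ≈ 2.67404e+06.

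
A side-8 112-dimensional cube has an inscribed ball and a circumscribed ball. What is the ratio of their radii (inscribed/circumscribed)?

r_in = 8/2 (half the side); r_out = 8√112/2 (half the diagonal). Ratio = 1/√112 ≈ 0.0944911.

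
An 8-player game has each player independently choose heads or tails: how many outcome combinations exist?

An n-cube has 2^n vertices; for n = 8 that is 2^8 = 256.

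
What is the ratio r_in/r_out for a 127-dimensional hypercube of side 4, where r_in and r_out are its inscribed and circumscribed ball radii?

For an n-cube of any side s, the inradius is s/2 and the circumradius is s√n/2, so the ratio is 1/√127 ≈ 0.0887357.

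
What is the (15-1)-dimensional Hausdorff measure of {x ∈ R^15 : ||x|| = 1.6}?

S = n·V_n(r)/r = 15·V_15(1.6)/1.6 (volume-to-surface relation), giving 4122.88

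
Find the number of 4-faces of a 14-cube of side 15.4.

Number of 4-faces = C(14,4) · 2^(14-4) = 1001 · 1024 = 1025024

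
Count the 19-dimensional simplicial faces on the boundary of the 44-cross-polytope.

Each 19-face is the convex hull of 20 vertices, one chosen as ±e_i from each of 20 distinct axes: 2^20·C(44,20) = 1846583597539000320.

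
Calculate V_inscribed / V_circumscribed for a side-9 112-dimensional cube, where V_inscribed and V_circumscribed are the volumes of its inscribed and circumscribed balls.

The radii are 9/2 and 9√112/2, so the volume ratio is (1/√112)^112 = 112^{-112/2} ≈ 1.75304e-115.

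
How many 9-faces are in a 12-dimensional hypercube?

An n-cube has C(n,k)·2^(n-k) k-faces. Here C(12,9)·2^3 = 220·8 = 1760.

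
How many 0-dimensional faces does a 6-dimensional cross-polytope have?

f_0(6-orthoplex) = 2^1 · (6 choose 1) = 12.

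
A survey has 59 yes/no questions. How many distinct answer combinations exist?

Each vertex is a binary string of length 59, so there are 2^59 = 576460752303423488.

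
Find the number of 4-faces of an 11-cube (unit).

Number of 4-faces = C(11,4) · 2^(11-4) = 330 · 128 = 42240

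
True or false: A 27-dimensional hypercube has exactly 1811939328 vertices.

False. The 27-cube has 2^27 = 134217728 vertices.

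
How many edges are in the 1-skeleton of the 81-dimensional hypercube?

Number of 1-faces = C(81,1)·2^(81-1) = 81·1208925819614629174706176 = 97922991388784963151200256.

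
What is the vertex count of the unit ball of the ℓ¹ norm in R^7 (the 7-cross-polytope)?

The 7-dimensional cross-polytope has 2n = 2·7 = 14 vertices.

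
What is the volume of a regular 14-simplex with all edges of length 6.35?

V = (6.35^14 / 14!) · √((14+1) / 2^14) ≈ 0.0601533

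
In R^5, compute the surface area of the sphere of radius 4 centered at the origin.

S = n·V_n(r)/r = 5·V_5(4)/4 (volume-to-surface relation), giving 2048·π^2/3 ≈ 6737.65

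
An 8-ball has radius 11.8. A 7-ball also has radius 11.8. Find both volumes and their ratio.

V_8(11.8) ≈ 1.52561e+09. V_7(11.8) ≈ 1.50506e+08. Ratio V_8/V_7 ≈ 10.14.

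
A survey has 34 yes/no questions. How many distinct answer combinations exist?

The 34-cube has 2^34 = 17179869184 vertices.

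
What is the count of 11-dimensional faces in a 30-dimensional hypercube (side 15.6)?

Number of 11-faces = C(30,11) · 2^(30-11) = 54627300 · 524288 = 28640437862400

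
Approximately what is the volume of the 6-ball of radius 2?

V_6(2) = π^(6/2) · (2)^6 / Γ(6/2 + 1) = 32·π^3/3 ≈ 330.734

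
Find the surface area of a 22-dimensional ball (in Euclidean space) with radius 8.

S_22(8) = 2·π^(22/2)·(8)^21 / Γ(22/2) = 72057594037927936·π^11/14175 ≈ 1.49556e+18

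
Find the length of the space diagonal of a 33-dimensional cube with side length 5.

Diagonal = √33 · 5 ≈ 28.7228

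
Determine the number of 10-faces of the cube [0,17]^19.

Choose 10 of 19 axes to span the face (C(19,10) = 92378 ways), then fix each of the remaining 9 coordinates at one of its two extreme values (2^9 = 512 ways): 92378·512 = 47297536.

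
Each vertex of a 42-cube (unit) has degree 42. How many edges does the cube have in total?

The 42-cube has n·2^(n-1) = 42·2^41 = 42·2199023255552 = 92358976733184 edges.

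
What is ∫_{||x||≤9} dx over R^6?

Volume = π^{6/2}·(9)^6/Γ(4) = 177147·π^3/2 ≈ 2.74633e+06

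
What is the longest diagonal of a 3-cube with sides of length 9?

||(9,9,...,9)|| = √(3)·9 ≈ 15.5885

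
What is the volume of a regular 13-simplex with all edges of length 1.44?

V_13 = √(14) · 1.44^13 / (13! · 2^(13/2)) ≈ 7.59978e-10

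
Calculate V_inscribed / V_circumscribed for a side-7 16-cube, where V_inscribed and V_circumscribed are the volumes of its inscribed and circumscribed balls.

V_in / V_out = (r_in/r_out)^16 = (1/√16)^16 = 16^(-16/2) ≈ 2.32831e-10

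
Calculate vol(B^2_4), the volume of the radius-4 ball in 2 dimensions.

The n-ball volume is π^(n/2)·r^n/Γ(n/2+1). With n=2, r=4: V = 16·π ≈ 50.2655.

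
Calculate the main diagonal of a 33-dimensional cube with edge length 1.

Diagonal = √33 · 1 ≈ 5.74456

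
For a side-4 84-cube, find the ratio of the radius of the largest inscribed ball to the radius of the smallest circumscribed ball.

For an n-cube of any side s, the inradius is s/2 and the circumradius is s√n/2, so the ratio is 1/√84 ≈ 0.109109.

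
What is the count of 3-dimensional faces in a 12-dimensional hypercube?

Choose 3 of 12 axes to span the face (C(12,3) = 220 ways), then fix each of the remaining 9 coordinates at one of its two extreme values (2^9 = 512 ways): 220·512 = 112640.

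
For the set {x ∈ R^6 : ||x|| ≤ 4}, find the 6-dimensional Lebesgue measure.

V = 2048·π^3/3 ≈ 21167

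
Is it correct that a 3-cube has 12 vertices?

False. The 3-cube has 2^3 = 8 vertices.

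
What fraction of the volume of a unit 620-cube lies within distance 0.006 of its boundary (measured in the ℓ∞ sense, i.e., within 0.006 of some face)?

The inner cube has side 1-2·0.006 = 0.988 and volume (0.988)^620 ≈ 0.0005614, so the shell holds 0.999439 of the volume.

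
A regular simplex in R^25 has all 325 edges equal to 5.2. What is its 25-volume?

For a regular n-simplex with edge a, V = (a^n / n!)·√((n+1)/2^n). With a=5.2, n=25: V ≈ 4.50868e-11.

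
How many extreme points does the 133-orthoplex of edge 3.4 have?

The 133-dimensional cross-polytope has 2n = 2·133 = 266 vertices.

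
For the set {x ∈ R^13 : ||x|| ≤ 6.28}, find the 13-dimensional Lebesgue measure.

The n-ball volume is π^(n/2)·r^n/Γ(n/2+1). With n=13, r=6.28: V ≈ 2.15187e+10.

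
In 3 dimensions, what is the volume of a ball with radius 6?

V_3(6) = π^(3/2) · (6)^3 / Γ(3/2 + 1) = 288·π ≈ 904.779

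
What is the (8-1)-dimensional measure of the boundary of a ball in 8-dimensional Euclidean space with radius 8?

The surface area of an n-ball is 2π^(n/2) r^(n-1) / Γ(n/2). For n=8, r=8: 2097152·π^4/3 ≈ 6.80939e+07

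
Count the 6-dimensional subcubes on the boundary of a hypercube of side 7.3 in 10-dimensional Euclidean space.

An n-cube has C(n,k)·2^(n-k) k-faces. Here C(10,6)·2^4 = 210·16 = 3360.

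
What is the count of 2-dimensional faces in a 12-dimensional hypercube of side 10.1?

f_2(12-cube) = (12 choose 2) · 2^10 = 67584.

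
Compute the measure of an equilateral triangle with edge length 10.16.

Area = (√3/4) · 10.16² = 44.698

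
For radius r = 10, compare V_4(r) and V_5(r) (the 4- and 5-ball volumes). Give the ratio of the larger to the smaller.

V_4(10) ≈ 49348, V_5(10) ≈ 526379. The 5-ball is larger by a factor of 10.67.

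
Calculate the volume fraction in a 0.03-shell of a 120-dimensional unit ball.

V(inner)/V(outer) = ((1-0.03)/1)^120 ≈ 0.02586, so the shell fraction is 0.974141.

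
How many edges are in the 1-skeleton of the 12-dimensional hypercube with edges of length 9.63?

Each of the 2^12 = 4096 vertices has degree 12; total edges = 12·2^12/2 = 24576.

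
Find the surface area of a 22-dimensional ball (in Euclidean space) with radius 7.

S = n·V_n(r)/r = 22·V_22(7)/7 (volume-to-surface relation), giving 79792266297612001·π^11/259200 ≈ 9.05679e+16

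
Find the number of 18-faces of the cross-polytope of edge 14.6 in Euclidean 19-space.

Each 18-face is the convex hull of 19 vertices, one chosen as ±e_i from each of 19 distinct axes: 2^19·C(19,19) = 524288.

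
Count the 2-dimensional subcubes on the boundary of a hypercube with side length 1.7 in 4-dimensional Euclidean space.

Number of 2-faces = C(4,2) · 2^(4-2) = 6 · 4 = 24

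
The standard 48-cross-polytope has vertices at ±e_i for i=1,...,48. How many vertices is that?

The 48-dimensional cross-polytope has 2n = 2·48 = 96 vertices.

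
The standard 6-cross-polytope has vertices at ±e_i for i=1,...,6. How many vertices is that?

An n-cross-polytope has 2n vertices; here n = 6, giving 12.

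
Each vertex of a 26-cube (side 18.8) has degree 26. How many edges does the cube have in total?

An n-cube has n·2^(n-1) edges. With n = 26: 26·33554432 = 872415232.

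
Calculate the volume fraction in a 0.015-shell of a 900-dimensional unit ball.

1 - (1-0.015)^900 ≈ 0.9999987623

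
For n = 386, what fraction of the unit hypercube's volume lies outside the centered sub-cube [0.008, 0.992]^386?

The inner cube has side 1-2·0.008 = 0.984 and volume (0.984)^386 ≈ 0.001977, so the shell holds 0.998023 of the volume.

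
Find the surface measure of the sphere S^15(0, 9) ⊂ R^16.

|∂B_16(9)| = 22876792454961·π^8/280 ≈ 7.7524e+14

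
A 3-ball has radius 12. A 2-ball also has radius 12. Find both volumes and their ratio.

V_3(12) ≈ 7238.23. V_2(12) ≈ 452.389. Ratio V_3/V_2 ≈ 16.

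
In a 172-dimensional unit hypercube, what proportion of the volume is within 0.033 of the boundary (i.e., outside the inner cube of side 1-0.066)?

Shell fraction = 1 - (1-0.066)^172 ≈ 0.999992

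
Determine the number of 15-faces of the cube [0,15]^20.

An n-cube has C(n,k)·2^(n-k) k-faces. Here C(20,15)·2^5 = 15504·32 = 496128.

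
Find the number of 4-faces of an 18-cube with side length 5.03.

Choose 4 of 18 axes to span the face (C(18,4) = 3060 ways), then fix each of the remaining 14 coordinates at one of its two extreme values (2^14 = 16384 ways): 3060·16384 = 50135040.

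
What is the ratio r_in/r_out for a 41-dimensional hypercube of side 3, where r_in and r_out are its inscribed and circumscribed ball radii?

r_in / r_out = (3/2) / (3√41/2) = 1/√41 ≈ 0.156174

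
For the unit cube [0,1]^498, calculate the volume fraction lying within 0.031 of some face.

Shell fraction = 1 - (1-0.062)^498 ≈ 1 - 1.436e-14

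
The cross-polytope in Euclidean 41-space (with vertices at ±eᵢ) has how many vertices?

An n-cross-polytope has 2n vertices; here n = 41, giving 82.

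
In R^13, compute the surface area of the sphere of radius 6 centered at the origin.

S = n·V_n(r)/r = 13·V_13(6)/6 (volume-to-surface relation), giving 10319560704·π^6/385 ≈ 2.57691e+10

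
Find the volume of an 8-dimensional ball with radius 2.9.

V_8(2.9) = π^(8/2) · (2.9)^8 / Γ(8/2 + 1) ≈ 20303.6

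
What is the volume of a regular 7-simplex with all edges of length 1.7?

Volume = 1.7^7 · √(8/2^7) / 7! ≈ 0.00203541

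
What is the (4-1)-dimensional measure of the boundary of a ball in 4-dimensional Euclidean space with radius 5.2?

The surface area of an n-ball is 2π^(n/2) r^(n-1) / Γ(n/2). For n=4, r=5.2: 2775.49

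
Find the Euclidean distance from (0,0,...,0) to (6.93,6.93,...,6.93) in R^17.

||(6.93,6.93,...,6.93)|| = √(17)·6.93 ≈ 28.5731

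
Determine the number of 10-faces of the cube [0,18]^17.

An n-cube has C(n,k)·2^(n-k) k-faces. Here C(17,10)·2^7 = 19448·128 = 2489344.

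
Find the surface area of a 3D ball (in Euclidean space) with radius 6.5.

The surface area of an n-ball is 2π^(n/2) r^(n-1) / Γ(n/2). For n=3, r=6.5: 4πr² = 4π·(6.5)² ≈ 530.929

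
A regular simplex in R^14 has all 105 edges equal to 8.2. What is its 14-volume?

V_14 = √(15) · 8.2^14 / (14! · 2^(14/2)) ≈ 2.15686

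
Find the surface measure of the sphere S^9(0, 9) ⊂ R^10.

|∂B_10(9)| = 129140163·π^5/4 ≈ 9.87986e+09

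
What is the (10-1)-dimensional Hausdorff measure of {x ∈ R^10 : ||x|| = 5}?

The surface area of an n-ball is 2π^(n/2) r^(n-1) / Γ(n/2). For n=10, r=5: 1953125·π^5/12 ≈ 4.98079e+07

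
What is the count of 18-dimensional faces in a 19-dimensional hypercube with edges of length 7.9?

An n-cube has C(n,k)·2^(n-k) k-faces. Here C(19,18)·2^1 = 19·2 = 38.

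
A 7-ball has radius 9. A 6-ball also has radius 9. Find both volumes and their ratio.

V_7(9) ≈ 2.25984e+07. V_6(9) ≈ 2.74633e+06. Ratio V_7/V_6 ≈ 8.229.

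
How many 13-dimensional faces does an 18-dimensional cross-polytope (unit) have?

An n-cross-polytope has 2^(k+1)·C(n,k+1) k-faces. Here 2^14·C(18,14) = 16384·3060 = 50135040.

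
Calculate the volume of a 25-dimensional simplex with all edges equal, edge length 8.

V = (8^25 / 25!) · √((25+1) / 2^25) ≈ 2.14396e-06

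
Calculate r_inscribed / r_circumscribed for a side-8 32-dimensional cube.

Ratio = (s/2)/(s√32/2) = 32^(-1/2) ≈ 0.176777.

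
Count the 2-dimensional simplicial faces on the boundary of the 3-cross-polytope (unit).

Each 2-face is the convex hull of 3 vertices, one chosen as ±e_i from each of 3 distinct axes: 2^3·C(3,3) = 8.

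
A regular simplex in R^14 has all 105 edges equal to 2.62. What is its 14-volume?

V_14 = √(15) · 2.62^14 / (14! · 2^(14/2)) ≈ 2.49256e-07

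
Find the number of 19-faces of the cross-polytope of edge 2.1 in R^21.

f_19(21-orthoplex) = 2^20 · (21 choose 20) = 22020096.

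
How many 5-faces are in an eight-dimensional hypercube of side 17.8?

Number of 5-faces = C(8,5) · 2^(8-5) = 56 · 8 = 448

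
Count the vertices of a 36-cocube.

Number of vertices = 2n = 72.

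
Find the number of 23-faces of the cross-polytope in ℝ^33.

f_23(33-orthoplex) = 2^24 · (33 choose 24) = 647048567193600.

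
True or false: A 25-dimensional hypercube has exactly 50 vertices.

False. The 25-cube has 2^25 = 33554432 vertices.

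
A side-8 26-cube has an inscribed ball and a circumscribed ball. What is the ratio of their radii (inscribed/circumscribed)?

r_in / r_out = (8/2) / (8√26/2) = 1/√26 ≈ 0.196116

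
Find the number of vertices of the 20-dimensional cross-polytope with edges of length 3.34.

The vertices are ±e_1, ..., ±e_20, so there are 2·20 = 40.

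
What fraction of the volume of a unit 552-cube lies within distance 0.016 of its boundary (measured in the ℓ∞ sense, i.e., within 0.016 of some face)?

1 - (1 - 2·0.016)^552 = 1 - 0.968^552 ≈ 0.999999984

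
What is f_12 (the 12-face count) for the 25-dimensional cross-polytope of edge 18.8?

An n-cross-polytope has 2^(k+1)·C(n,k+1) k-faces. Here 2^13·C(25,13) = 8192·5200300 = 42600857600.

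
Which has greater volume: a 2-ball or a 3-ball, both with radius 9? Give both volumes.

V_2(9) ≈ 254.469. V_3(9) ≈ 3053.63. The 3-ball is larger.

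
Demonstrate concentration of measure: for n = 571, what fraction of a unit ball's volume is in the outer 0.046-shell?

1 - (1-0.046)^571 ≈ 1 - 2.1e-12 ≈ (100 - 2.1e-10)%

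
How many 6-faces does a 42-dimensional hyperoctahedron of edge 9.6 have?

An n-cross-polytope has 2^(k+1)·C(n,k+1) k-faces. Here 2^7·C(42,7) = 128·26978328 = 3453225984.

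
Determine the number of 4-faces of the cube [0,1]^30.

f_4(30-cube) = (30 choose 4) · 2^26 = 1839118417920.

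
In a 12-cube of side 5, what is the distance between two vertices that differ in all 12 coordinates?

Diagonal = √12 · 5 ≈ 17.3205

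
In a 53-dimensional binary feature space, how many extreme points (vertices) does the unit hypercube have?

Number of vertices = 2^53 = 9007199254740992.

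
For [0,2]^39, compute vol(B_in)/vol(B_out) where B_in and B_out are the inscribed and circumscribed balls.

Volume scales as r^n, and r_in/r_out = 1/√39, giving (1/√39)^39 ≈ 9.42411e-32.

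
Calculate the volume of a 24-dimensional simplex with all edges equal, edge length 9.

V_24 = √(25) · 9^24 / (24! · 2^(24/2)) ≈ 0.000156937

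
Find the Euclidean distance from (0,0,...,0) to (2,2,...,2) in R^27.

The space diagonal of an n-cube of side s is s√n. Here 2·√27 ≈ 10.3923.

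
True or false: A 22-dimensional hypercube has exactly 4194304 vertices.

True. The 22-cube has 2^22 = 4194304 vertices.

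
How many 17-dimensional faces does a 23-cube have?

f_17(23-cube) = (23 choose 17) · 2^6 = 6460608.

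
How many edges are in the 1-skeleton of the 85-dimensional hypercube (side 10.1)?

Number of 1-faces = C(85,1)·2^(85-1) = 85·19342813113834066795298816 = 1644139114675895677600399360.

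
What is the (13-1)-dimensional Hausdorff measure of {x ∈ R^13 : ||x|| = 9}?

The surface area of an n-ball is 2π^(n/2) r^(n-1) / Γ(n/2). For n=13, r=9: 1338925209984·π^6/385 ≈ 3.34345e+12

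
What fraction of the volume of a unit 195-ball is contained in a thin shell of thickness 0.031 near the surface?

V(inner)/V(outer) = ((1-0.031)/1)^195 ≈ 0.002153, so the shell fraction is 0.997847.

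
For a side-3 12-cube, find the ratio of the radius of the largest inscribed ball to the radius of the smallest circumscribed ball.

For an n-cube of any side s, the inradius is s/2 and the circumradius is s√n/2, so the ratio is 1/√12 ≈ 0.288675.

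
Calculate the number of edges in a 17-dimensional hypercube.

The 17-cube has n·2^(n-1) = 17·2^16 = 17·65536 = 1114112 edges.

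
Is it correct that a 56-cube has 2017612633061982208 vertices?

False. The 56-cube has 2^56 = 72057594037927936 vertices.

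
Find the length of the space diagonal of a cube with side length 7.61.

The space diagonal of an n-cube of side s is s√n. Here 7.61·√3 ≈ 13.1809.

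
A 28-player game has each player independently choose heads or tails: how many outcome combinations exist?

The 28-cube has 2^28 = 268435456 vertices.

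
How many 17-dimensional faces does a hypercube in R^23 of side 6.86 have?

An n-cube has C(n,k)·2^(n-k) k-faces. Here C(23,17)·2^6 = 100947·64 = 6460608.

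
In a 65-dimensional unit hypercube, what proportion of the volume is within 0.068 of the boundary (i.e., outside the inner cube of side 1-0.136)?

Shell fraction = 1 - (1-0.136)^65 ≈ 0.999925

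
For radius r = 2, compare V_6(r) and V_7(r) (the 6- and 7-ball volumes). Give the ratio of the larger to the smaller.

V_6(2) ≈ 330.734, V_7(2) ≈ 604.77. The 7-ball is larger by a factor of 1.829.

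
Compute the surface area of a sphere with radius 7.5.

S = n·V_n(r)/r = 3·V_3(7.5)/7.5 (volume-to-surface relation), giving 4πr² = 4π·(7.5)² ≈ 706.858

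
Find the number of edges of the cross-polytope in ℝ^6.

Each 1-face is the convex hull of 2 vertices, one chosen as ±e_i from each of 2 distinct axes: 2^2·C(6,2) = 60.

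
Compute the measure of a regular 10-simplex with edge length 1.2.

V_10 = √(11) · 1.2^10 / (10! · 2^(10/2)) ≈ 1.76846e-07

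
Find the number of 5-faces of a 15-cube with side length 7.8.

Choose 5 of 15 axes to span the face (C(15,5) = 3003 ways), then fix each of the remaining 10 coordinates at one of its two extreme values (2^10 = 1024 ways): 3003·1024 = 3075072.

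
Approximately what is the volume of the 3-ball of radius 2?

V = 32·π/3 ≈ 33.5103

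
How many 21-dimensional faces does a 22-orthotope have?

Choose 21 of 22 axes to span the face (C(22,21) = 22 ways), then fix each of the remaining 1 coordinate at one of its two extreme values (2^1 = 2 ways): 22·2 = 44.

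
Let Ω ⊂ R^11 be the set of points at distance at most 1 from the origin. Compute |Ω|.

V = 64·π^5/10395 ≈ 1.8841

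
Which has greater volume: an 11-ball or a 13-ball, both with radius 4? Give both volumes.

V_11(4) ≈ 7.9025e+06. V_13(4) ≈ 6.11113e+07. The 13-ball is larger.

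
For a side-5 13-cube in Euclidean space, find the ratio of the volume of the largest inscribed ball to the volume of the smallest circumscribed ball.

The radii are 5/2 and 5√13/2, so the volume ratio is (1/√13)^13 = 13^{-13/2} ≈ 5.74603e-08.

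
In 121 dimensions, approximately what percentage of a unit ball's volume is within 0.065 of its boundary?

1 - (1-0.065)^121 ≈ 0.999706 ≈ 99.9706%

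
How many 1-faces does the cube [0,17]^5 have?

An n-cube has n·2^(n-1) edges. With n = 5: 5·16 = 80.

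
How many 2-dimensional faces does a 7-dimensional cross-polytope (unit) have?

An n-cross-polytope has 2^(k+1)·C(n,k+1) k-faces. Here 2^3·C(7,3) = 8·35 = 280.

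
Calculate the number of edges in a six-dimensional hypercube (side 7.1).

Each of the 2^6 = 64 vertices has degree 6; total edges = 6·2^6/2 = 192.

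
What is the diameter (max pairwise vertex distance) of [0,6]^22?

The space diagonal of an n-cube of side s is s√n. Here 6·√22 ≈ 28.1425.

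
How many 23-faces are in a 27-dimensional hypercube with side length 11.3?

Number of 23-faces = C(27,23) · 2^(27-23) = 17550 · 16 = 280800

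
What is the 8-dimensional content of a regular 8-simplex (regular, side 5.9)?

V_8 = √(9) · 5.9^8 / (8! · 2^(8/2)) ≈ 6.82805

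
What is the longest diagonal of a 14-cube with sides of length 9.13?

d = √(9.13² + 9.13² + ... + 9.13²) [14 terms] = √(14·9.13²) = 9.13√14 ≈ 34.1613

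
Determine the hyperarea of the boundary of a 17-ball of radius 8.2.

S_17(8.2) = 2·π^(17/2)·(8.2)^16 / Γ(17/2) ≈ 1.00146e+15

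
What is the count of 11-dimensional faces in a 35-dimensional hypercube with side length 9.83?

Choose 11 of 35 axes to span the face (C(35,11) = 417225900 ways), then fix each of the remaining 24 coordinates at one of its two extreme values (2^24 = 16777216 ways): 417225900·16777216 = 6999889045094400.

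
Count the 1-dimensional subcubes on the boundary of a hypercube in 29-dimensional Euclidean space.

f_1(29-cube) = (29 choose 1) · 2^28 = 7784628224.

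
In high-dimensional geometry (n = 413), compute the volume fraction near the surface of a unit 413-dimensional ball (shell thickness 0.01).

1 - (1-0.01)^413 ≈ 0.984248 ≈ 98.42%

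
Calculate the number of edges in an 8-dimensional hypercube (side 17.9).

The 8-cube has n·2^(n-1) = 8·2^7 = 8·128 = 1024 edges.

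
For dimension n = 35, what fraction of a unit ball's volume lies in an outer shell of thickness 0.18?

1 - (1-0.18)^35 ≈ 0.999037 ≈ 99.90%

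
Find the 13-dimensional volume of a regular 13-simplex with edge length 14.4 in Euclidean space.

V = (14.4^13 / 13!) · √((13+1) / 2^13) ≈ 7599.78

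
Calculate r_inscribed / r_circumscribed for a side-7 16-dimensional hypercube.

Ratio = (s/2)/(s√16/2) = 16^(-1/2) ≈ 0.25.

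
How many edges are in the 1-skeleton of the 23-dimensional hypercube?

An n-cube has n·2^(n-1) edges. With n = 23: 23·4194304 = 96468992.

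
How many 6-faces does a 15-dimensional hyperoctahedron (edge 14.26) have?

Each 6-face is the convex hull of 7 vertices, one chosen as ±e_i from each of 7 distinct axes: 2^7·C(15,7) = 823680.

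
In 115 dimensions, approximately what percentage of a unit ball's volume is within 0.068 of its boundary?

1 - (1-0.068)^115 ≈ 0.999696 ≈ 99.9696%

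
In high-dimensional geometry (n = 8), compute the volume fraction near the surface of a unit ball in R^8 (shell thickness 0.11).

1 - (1-0.11)^8 ≈ 0.606341 ≈ 60.63%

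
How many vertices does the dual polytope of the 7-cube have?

An n-cross-polytope has 2n vertices; here n = 7, giving 14.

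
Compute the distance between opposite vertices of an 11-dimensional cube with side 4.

The space diagonal of an n-cube of side s is s√n. Here 4·√11 ≈ 13.2665.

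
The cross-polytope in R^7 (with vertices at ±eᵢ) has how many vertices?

The vertices are ±e_1, ..., ±e_7, so there are 2·7 = 14.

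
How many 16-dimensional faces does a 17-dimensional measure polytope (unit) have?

An n-cube has C(n,k)·2^(n-k) k-faces. Here C(17,16)·2^1 = 17·2 = 34.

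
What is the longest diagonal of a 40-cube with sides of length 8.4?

The space diagonal of an n-cube of side s is s√n. Here 8.4·√40 ≈ 53.1263.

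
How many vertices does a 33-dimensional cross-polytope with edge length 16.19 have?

Number of vertices = 2n = 66.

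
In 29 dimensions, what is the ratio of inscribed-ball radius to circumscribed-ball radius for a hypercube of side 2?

For an n-cube of any side s, the inradius is s/2 and the circumradius is s√n/2, so the ratio is 1/√29 ≈ 0.185695.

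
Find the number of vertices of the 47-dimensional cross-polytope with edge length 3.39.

Number of vertices = 2n = 94.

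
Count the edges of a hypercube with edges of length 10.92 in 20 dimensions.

The 20-cube has n·2^(n-1) = 20·2^19 = 20·524288 = 10485760 edges.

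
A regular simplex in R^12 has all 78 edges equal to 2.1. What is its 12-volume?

V = (2.1^12 / 12!) · √((12+1) / 2^12) ≈ 8.6514e-07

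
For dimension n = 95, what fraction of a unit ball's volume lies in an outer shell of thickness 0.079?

1 - (1-0.079)^95 ≈ 0.999598 ≈ 99.9598%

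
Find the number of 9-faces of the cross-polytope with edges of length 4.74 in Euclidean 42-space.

f_9(42-orthoplex) = 2^10 · (42 choose 10) = 1506757604352.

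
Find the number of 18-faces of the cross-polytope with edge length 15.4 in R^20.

Each 18-face is the convex hull of 19 vertices, one chosen as ±e_i from each of 19 distinct axes: 2^19·C(20,19) = 10485760.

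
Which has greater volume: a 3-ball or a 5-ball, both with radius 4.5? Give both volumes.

V_3(4.5) ≈ 381.704. V_5(4.5) ≈ 9713.17. The 5-ball is larger.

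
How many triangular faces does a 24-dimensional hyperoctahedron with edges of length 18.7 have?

Number of 2-faces = 2^(2+1) · C(24,2+1) = 8 · 2024 = 16192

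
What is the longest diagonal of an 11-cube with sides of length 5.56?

d = √(5.56² + 5.56² + ... + 5.56²) [11 terms] = √(11·5.56²) = 5.56√11 ≈ 18.4404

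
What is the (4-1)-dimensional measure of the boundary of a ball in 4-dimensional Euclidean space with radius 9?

S_4(9) = 2·π^(4/2)·(9)^3 / Γ(4/2) = 1458·π^2 ≈ 14389.9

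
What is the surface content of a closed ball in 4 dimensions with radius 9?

S = n·V_n(r)/r = 4·V_4(9)/9 (volume-to-surface relation), giving 1458·π^2 ≈ 14389.9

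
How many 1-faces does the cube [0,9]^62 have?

The 62-cube has n·2^(n-1) = 62·2^61 = 62·2305843009213693952 = 142962266571249025024 edges.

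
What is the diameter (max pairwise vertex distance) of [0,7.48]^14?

The space diagonal of an n-cube of side s is s√n. Here 7.48·√14 ≈ 27.9876.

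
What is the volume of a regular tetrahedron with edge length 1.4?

Volume = (√2/12) · 1.4³ = 0.323384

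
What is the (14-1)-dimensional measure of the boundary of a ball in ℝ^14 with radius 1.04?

S = n·V_n(r)/r = 14·V_14(1.04)/1.04 (volume-to-surface relation), giving 13.9695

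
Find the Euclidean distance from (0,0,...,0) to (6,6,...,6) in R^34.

||(6,6,...,6)|| = √(34)·6 ≈ 34.9857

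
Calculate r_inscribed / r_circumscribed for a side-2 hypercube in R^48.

Ratio = (s/2)/(s√48/2) = 48^(-1/2) ≈ 0.144338.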